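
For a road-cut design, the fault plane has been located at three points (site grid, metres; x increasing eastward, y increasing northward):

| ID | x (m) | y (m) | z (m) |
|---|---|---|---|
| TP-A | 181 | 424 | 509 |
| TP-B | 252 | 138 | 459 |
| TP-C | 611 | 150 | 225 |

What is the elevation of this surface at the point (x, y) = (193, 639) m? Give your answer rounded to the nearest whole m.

Two edge vectors: TP-A→TP-B = (71, -286, -50), TP-A→TP-C = (430, -274, -284).
Normal n = (TP-A→TP-B) × (TP-A→TP-C) = (67524, -1336, 103526).
So ∂z/∂x = −n_x/n_z = −0.65224 and ∂z/∂y = −n_y/n_z = 0.01290.
Intercept c from TP-A: 509 + 118.06 − 5.47 = 621.58.
At (193, 639): z = −125.9 + 8.2 + 621.58 = 503.9 m.

504 m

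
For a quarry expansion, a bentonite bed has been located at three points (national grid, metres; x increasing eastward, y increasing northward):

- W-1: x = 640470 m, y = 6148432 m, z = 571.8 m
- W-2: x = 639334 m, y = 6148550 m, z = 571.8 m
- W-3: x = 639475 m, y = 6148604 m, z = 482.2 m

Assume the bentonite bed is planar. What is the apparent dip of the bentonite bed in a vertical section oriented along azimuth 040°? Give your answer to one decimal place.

Two edge vectors: W-1→W-2 = (-1136, 118, 0), W-1→W-3 = (-995, 172, -89.6).
Normal n = (W-1→W-2) × (W-1→W-3) = (-10572.8, -101785.6, -77982).
So ∂z/∂x = −n_x/n_z = −0.13558 and ∂z/∂y = −n_y/n_z = −1.30524.
Unit vector along 040° is (sin 40°, cos 40°) = (0.6428, 0.7660).
Slope in that direction = a·(0.6428) + b·(0.7660) = −1.08702.
Apparent dip = arctan|1.08702| = 47.4° (true dip is 52.7°, so apparent ≤ true as expected).

47.4°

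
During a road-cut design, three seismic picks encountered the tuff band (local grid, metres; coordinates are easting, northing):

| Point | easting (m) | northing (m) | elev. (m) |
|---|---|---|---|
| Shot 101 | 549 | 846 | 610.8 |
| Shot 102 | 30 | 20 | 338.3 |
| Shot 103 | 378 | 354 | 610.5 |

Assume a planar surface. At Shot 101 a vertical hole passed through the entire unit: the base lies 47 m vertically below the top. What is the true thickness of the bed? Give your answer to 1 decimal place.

29.5 m

Let the plane be z = a·easting + b·northing + c.
Shot 102−Shot 101: −519a − 826b = −272.5;  Shot 103−Shot 101: −171a − 492b = −0.3.
Solving gives a = 1.17283, b = −0.40702.
|∇z| = √(a²+b²) = 1.24145, so dip δ = arctan(1.24145) = 51.15°.
True thickness = vertical thickness × cos δ = 47 × cos 51.15° = 29.5 m.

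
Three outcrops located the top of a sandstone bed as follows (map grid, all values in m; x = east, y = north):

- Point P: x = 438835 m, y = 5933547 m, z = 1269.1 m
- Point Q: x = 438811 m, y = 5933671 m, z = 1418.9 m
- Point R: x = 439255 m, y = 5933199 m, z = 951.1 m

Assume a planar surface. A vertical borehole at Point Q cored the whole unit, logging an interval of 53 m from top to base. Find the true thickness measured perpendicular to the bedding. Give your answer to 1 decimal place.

32.4 m

Two edge vectors: Point P→Point Q = (-24, 124, 149.8), Point P→Point R = (420, -348, -318).
Normal n = (Point P→Point Q) × (Point P→Point R) = (12698.4, 55284, -43728).
So ∂z/∂x = −n_x/n_z = 0.29040 and ∂z/∂y = −n_y/n_z = 1.26427.
|∇z| = √(a²+b²) = 1.29719, so dip δ = arctan(1.29719) = 52.37°.
True thickness = vertical thickness × cos δ = 53 × cos 52.37° = 32.4 m.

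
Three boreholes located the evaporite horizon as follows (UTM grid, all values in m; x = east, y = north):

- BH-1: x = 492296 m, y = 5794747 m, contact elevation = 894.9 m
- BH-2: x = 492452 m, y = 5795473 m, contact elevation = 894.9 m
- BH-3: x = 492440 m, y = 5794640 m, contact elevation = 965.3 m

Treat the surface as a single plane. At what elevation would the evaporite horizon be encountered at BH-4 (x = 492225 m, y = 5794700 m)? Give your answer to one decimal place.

869.2 m

Two edge vectors: BH-1→BH-2 = (156, 726, 0), BH-1→BH-3 = (144, -107, 70.4).
Normal n = (BH-1→BH-2) × (BH-1→BH-3) = (51110.4, -10982.4, -121236).
So ∂z/∂x = −n_x/n_z = 0.421577749 and ∂z/∂y = −n_y/n_z = −0.090586954.
Intercept c from BH-1: 894.9 − 207541.04 + 524928.48 = 318282.34.
At (492225, 5794700): z = 207511.1 − 524924.2 + 318282.34 = 869.2 m.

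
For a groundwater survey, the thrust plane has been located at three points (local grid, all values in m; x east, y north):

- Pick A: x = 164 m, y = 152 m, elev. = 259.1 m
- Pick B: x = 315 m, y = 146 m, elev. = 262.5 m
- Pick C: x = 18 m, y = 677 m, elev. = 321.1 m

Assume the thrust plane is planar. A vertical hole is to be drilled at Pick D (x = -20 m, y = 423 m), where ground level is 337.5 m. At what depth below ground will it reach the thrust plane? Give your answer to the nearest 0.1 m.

Let the plane be z = a·x + b·y + c.
Pick B−Pick A: 151a − 6b = 3.4;  Pick C−Pick A: −146a + 525b = 62.
Solving gives a = 0.02751, b = 0.12575.
Then c = 259.1 − a·164 − b·152 = 235.47.
At (-20, 423): z_contact = −0.55 + 53.19 + 235.47 = 288.11 m.
Depth below ground = 337.5 − 288.11 = 49.4 m.

49.4 m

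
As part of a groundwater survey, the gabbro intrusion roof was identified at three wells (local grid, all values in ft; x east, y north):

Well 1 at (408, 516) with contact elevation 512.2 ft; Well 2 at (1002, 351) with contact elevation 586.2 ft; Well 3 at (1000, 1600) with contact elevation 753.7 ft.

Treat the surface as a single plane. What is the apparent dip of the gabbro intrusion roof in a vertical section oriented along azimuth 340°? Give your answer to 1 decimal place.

Let the plane be z = a·x + b·y + c.
Well 2−Well 1: 594a − 165b = 74;  Well 3−Well 1: 592a + 1084b = 241.5.
Solving gives a = 0.16190, b = 0.13437.
Unit vector along 340° is (sin 340°, cos 340°) = (-0.3420, 0.9397).
Slope in that direction = a·(-0.3420) + b·(0.9397) = 0.07089.
Apparent dip = arctan|0.07089| = 4.1° (true dip is 11.9°, so apparent ≤ true as expected).

4.1°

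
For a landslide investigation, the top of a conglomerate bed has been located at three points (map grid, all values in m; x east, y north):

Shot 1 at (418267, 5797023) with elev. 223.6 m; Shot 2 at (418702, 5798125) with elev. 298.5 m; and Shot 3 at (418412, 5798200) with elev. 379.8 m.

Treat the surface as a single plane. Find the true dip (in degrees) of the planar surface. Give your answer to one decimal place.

16.1°

Two edge vectors: Shot 1→Shot 2 = (435, 1102, 74.9), Shot 1→Shot 3 = (145, 1177, 156.2).
Normal n = (Shot 1→Shot 2) × (Shot 1→Shot 3) = (83975.1, -57086.5, 352205).
So ∂z/∂x = −n_x/n_z = −0.23843 and ∂z/∂y = −n_y/n_z = 0.16208.
Gradient magnitude |∇z| = √(a² + b²) = √(0.05685 + 0.02627) = 0.28830.
True dip = arctan(0.28830) = 16.1°, dipping toward SE (azimuth ≈ 124°).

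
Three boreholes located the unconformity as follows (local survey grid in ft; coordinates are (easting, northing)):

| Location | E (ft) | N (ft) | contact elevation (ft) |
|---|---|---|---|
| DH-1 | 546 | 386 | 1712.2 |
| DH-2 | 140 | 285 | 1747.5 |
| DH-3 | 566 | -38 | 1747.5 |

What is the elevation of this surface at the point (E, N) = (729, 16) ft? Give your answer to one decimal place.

Two edge vectors: DH-1→DH-2 = (-406, -101, 35.3), DH-1→DH-3 = (20, -424, 35.3).
Normal n = (DH-1→DH-2) × (DH-1→DH-3) = (11401.9, 15037.8, 174164).
So ∂z/∂E = −n_x/n_z = −0.06547 and ∂z/∂N = −n_y/n_z = −0.08634.
Intercept c from DH-1: 1712.2 + 35.74 + 33.33 = 1781.27.
At (729, 16): z = −47.7 − 1.4 + 1781.27 = 1732.2 ft.

1732.2 ft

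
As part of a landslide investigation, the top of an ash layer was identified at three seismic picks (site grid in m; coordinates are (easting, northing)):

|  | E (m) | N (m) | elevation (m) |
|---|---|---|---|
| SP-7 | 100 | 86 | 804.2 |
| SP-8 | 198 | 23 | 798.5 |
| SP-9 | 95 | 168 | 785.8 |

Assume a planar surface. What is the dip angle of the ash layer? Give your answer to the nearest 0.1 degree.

17.6°

Two edge vectors: SP-7→SP-8 = (98, -63, -5.7), SP-7→SP-9 = (-5, 82, -18.4).
Normal n = (SP-7→SP-8) × (SP-7→SP-9) = (1626.6, 1831.7, 7721).
So ∂z/∂E = −n_x/n_z = −0.21067 and ∂z/∂N = −n_y/n_z = −0.23724.
Gradient magnitude |∇z| = √(a² + b²) = √(0.04438 + 0.05628) = 0.31728.
True dip = arctan(0.31728) = 17.6°, dipping toward NE (azimuth ≈ 042°).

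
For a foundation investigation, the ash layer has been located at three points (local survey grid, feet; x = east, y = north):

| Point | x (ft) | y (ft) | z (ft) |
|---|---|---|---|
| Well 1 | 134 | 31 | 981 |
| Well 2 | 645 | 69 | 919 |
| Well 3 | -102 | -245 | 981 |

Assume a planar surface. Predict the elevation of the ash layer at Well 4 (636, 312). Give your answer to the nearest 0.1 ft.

947.1 ft

Let the plane be z = a·x + b·y + c.
Well 2−Well 1: 511a + 38b = −62;  Well 3−Well 1: −236a − 276b = 0.
Solving gives a = −0.12957, b = 0.11079.
Then c = 981 − a·134 − b·31 = 994.93.
At (636, 312): z = −82.4 + 34.6 + 994.93 = 947.1 ft.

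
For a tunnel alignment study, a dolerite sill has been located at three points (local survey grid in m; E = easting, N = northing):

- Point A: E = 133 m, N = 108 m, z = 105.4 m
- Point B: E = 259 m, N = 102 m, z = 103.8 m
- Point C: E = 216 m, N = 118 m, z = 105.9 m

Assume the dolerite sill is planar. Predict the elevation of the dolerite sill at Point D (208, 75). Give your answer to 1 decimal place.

101.2 m

Two edge vectors: Point A→Point B = (126, -6, -1.6), Point A→Point C = (83, 10, 0.5).
Normal n = (Point A→Point B) × (Point A→Point C) = (13, -195.8, 1758).
So ∂z/∂E = −n_x/n_z = −0.00739 and ∂z/∂N = −n_y/n_z = 0.11138.
Intercept c from Point A: 105.4 + 0.98 − 12.03 = 94.35.
At (208, 75): z = −1.5 + 8.4 + 94.35 = 101.2 m.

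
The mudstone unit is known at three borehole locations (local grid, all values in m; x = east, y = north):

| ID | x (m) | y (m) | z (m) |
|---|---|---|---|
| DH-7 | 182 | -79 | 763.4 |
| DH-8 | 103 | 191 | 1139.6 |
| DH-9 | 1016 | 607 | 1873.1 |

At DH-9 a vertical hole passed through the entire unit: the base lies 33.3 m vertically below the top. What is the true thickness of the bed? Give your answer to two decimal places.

Let the plane be z = a·x + b·y + c.
DH-8−DH-7: −79a + 270b = 376.2;  DH-9−DH-7: 834a + 686b = 1109.7.
Solving gives a = 0.14871, b = 1.43684.
|∇z| = √(a²+b²) = 1.44452, so dip δ = arctan(1.44452) = 55.31°.
True thickness = vertical thickness × cos δ = 33.3 × cos 55.31° = 18.95 m.

18.95 m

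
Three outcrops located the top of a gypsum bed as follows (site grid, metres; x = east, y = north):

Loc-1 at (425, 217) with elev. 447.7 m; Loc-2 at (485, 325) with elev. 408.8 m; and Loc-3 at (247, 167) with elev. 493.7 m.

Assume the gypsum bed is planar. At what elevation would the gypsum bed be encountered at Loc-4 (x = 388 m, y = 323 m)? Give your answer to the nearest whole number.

427 m

Let the plane be z = a·x + b·y + c.
Loc-2−Loc-1: 60a + 108b = −38.9;  Loc-3−Loc-1: −178a − 50b = 46.
Solving gives a = −0.18633, b = −0.25667.
Then c = 447.7 − a·425 − b·217 = 582.59.
At (388, 323): z = −72.3 − 82.9 + 582.59 = 427.4 m.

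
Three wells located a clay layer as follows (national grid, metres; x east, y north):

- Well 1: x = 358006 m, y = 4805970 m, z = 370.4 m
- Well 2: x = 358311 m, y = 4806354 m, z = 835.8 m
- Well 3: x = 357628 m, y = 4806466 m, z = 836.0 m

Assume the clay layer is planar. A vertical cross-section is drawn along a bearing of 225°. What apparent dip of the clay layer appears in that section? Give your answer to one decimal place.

41.4°

Let the plane be z = a·x + b·y + c.
Well 2−Well 1: 305a + 384b = 465.4;  Well 3−Well 1: −378a + 496b = 465.6.
Solving gives a = 0.17558, b = 1.07252.
Unit vector along 225° is (sin 225°, cos 225°) = (-0.7071, -0.7071).
Slope in that direction = a·(-0.7071) + b·(-0.7071) = −0.88254.
Apparent dip = arctan|0.88254| = 41.4° (true dip is 47.4°, so apparent ≤ true as expected).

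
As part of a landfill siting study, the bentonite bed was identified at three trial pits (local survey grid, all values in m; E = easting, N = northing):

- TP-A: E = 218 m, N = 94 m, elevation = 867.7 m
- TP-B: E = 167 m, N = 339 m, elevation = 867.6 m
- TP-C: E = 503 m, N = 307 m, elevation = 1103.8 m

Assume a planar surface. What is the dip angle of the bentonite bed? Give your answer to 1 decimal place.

36.2°

Two edge vectors: TP-A→TP-B = (-51, 245, -0.1), TP-A→TP-C = (285, 213, 236.1).
Normal n = (TP-A→TP-B) × (TP-A→TP-C) = (57865.8, 12012.6, -80688).
So ∂z/∂E = −n_x/n_z = 0.71715 and ∂z/∂N = −n_y/n_z = 0.14888.
Gradient magnitude |∇z| = √(a² + b²) = √(0.51431 + 0.02216) = 0.73244.
True dip = arctan(0.73244) = 36.2°, dipping toward WSW (azimuth ≈ 258°).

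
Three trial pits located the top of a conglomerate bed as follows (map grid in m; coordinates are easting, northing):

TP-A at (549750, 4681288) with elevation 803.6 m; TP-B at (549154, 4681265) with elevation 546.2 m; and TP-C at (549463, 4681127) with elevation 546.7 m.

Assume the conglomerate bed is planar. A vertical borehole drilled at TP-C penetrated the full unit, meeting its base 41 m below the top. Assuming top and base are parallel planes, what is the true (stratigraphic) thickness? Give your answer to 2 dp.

Let the plane be z = a·easting + b·northing + c.
TP-B−TP-A: −596a − 23b = −257.4;  TP-C−TP-A: −287a − 161b = −256.9.
Solving gives a = 0.39766, b = 0.88678.
|∇z| = √(a²+b²) = 0.97186, so dip δ = arctan(0.97186) = 44.18°.
True thickness = vertical thickness × cos δ = 41 × cos 44.18° = 29.40 m.

29.40 m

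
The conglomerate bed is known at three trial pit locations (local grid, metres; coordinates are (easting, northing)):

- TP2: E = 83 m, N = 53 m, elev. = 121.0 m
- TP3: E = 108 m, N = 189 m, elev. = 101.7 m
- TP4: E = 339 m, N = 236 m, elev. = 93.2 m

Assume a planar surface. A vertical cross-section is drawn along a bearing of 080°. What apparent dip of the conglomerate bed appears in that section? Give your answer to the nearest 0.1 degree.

Let the plane be z = a·E + b·N + c.
TP3−TP2: 25a + 136b = −19.3;  TP4−TP2: 256a + 183b = −27.8.
Solving gives a = −0.00823, b = −0.14040.
Unit vector along 080° is (sin 80°, cos 80°) = (0.9848, 0.1736).
Slope in that direction = a·(0.9848) + b·(0.1736) = −0.03249.
Apparent dip = arctan|0.03249| = 1.9° (true dip is 8.0°, so apparent ≤ true as expected).

1.9°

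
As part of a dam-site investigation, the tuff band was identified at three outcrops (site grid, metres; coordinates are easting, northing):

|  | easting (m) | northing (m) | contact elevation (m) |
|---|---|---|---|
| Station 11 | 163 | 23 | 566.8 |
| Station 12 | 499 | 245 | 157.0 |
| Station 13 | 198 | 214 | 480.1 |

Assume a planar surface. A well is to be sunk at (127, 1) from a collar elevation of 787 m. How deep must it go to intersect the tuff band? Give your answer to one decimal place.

Let the plane be z = a·easting + b·northing + c.
Station 12−Station 11: 336a + 222b = −409.8;  Station 13−Station 11: 35a + 191b = −86.7.
Solving gives a = −1.04642, b = −0.26217.
Then c = 566.8 − a·163 − b·23 = 743.40.
At (127, 1): z_contact = −132.90 − 0.26 + 743.40 = 610.24 m.
Depth below ground = 787 − 610.24 = 176.8 m.

176.8 m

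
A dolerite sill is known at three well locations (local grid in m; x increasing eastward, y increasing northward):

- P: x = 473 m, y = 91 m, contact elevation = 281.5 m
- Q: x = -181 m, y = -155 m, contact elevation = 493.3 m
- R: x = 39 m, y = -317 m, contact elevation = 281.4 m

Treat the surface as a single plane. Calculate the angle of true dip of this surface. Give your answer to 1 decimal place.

Two edge vectors: P→Q = (-654, -246, 211.8), P→R = (-434, -408, -0.1).
Normal n = (P→Q) × (P→R) = (86439, -91986.6, 160068).
So ∂z/∂x = −n_x/n_z = −0.54001 and ∂z/∂y = −n_y/n_z = 0.57467.
Gradient magnitude |∇z| = √(a² + b²) = √(0.29162 + 0.33025) = 0.78858.
True dip = arctan(0.78858) = 38.3°, dipping toward SE (azimuth ≈ 137°).

38.3°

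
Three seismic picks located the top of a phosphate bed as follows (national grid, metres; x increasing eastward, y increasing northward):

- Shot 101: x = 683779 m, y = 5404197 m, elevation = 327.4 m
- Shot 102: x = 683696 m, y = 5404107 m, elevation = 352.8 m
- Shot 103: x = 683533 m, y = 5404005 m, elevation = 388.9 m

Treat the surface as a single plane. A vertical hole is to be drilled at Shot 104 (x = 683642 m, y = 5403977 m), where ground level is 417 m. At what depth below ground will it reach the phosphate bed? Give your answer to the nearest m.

35 m

Two edge vectors: Shot 101→Shot 102 = (-83, -90, 25.4), Shot 101→Shot 103 = (-246, -192, 61.5).
Normal n = (Shot 101→Shot 102) × (Shot 101→Shot 103) = (-658.2, -1143.9, -6204).
So ∂z/∂x = −n_x/n_z = −0.10609284 and ∂z/∂y = −n_y/n_z = −0.18438104.
Intercept c from Shot 101: 327.4 + 72544.06 + 996431.49 = 1069302.95.
At (683642, 5403977): z_contact = −72529.5 − 996390.9 + 1069302.95 = 382.5 m.
Depth below ground = 417 − 382.5 = 35 m.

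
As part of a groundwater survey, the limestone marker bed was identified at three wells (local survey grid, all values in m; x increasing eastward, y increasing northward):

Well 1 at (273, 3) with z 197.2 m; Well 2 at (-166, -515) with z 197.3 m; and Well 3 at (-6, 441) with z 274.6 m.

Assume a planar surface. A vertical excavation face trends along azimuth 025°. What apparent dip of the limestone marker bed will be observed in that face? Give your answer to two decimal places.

Two edge vectors: Well 1→Well 2 = (-439, -518, 0.1), Well 1→Well 3 = (-279, 438, 77.4).
Normal n = (Well 1→Well 2) × (Well 1→Well 3) = (-40137, 33950.7, -336804).
So ∂z/∂x = −n_x/n_z = −0.11917 and ∂z/∂y = −n_y/n_z = 0.10080.
Unit vector along 025° is (sin 25°, cos 25°) = (0.4226, 0.9063).
Slope in that direction = a·(0.4226) + b·(0.9063) = 0.04099.
Apparent dip = arctan|0.04099| = 2.35° (true dip is 8.9°, so apparent ≤ true as expected).

2.35°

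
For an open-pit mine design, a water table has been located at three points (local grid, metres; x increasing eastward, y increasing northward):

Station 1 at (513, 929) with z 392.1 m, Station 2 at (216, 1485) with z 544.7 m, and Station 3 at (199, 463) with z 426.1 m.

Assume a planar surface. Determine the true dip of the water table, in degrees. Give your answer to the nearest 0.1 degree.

17.3°

Let the plane be z = a·x + b·y + c.
Station 2−Station 1: −297a + 556b = 152.6;  Station 3−Station 1: −314a − 466b = 34.
Solving gives a = −0.28760, b = 0.12083.
Gradient magnitude |∇z| = √(a² + b²) = √(0.08272 + 0.01460) = 0.31195.
True dip = arctan(0.31195) = 17.3°, dipping toward ESE (azimuth ≈ 113°).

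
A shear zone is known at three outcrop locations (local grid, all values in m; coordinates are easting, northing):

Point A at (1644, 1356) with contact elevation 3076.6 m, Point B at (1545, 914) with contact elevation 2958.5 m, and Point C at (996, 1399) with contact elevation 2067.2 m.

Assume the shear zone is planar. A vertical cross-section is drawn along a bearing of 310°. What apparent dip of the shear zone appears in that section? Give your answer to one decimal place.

51.1°

Two edge vectors: Point A→Point B = (-99, -442, -118.1), Point A→Point C = (-648, 43, -1009.4).
Normal n = (Point A→Point B) × (Point A→Point C) = (451233.1, -23401.8, -290673).
So ∂z/∂easting = −n_x/n_z = 1.55237 and ∂z/∂northing = −n_y/n_z = −0.08051.
Unit vector along 310° is (sin 310°, cos 310°) = (-0.7660, 0.6428).
Slope in that direction = a·(-0.7660) + b·(0.6428) = −1.24094.
Apparent dip = arctan|1.24094| = 51.1° (true dip is 57.2°, so apparent ≤ true as expected).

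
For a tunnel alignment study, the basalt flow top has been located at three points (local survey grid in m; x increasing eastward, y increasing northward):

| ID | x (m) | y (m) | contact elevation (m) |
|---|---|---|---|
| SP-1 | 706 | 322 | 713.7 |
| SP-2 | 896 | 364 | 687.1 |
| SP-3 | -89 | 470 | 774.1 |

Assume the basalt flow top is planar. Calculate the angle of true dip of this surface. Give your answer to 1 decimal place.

10.7°

Let the plane be z = a·x + b·y + c.
SP-2−SP-1: 190a + 42b = −26.6;  SP-3−SP-1: −795a + 148b = 60.4.
Solving gives a = −0.10524, b = −0.15723.
Gradient magnitude |∇z| = √(a² + b²) = √(0.01108 + 0.02472) = 0.18920.
True dip = arctan(0.18920) = 10.7°, dipping toward NE (azimuth ≈ 034°).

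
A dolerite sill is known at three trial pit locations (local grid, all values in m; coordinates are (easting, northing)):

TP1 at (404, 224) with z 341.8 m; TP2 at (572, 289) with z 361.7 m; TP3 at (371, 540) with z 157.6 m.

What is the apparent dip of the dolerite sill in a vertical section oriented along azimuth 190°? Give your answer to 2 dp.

25.76°

Let the plane be z = a·E + b·N + c.
TP2−TP1: 168a + 65b = 19.9;  TP3−TP1: −33a + 316b = −184.2.
Solving gives a = 0.33062, b = −0.54838.
Unit vector along 190° is (sin 190°, cos 190°) = (-0.1736, -0.9848).
Slope in that direction = a·(-0.1736) + b·(-0.9848) = 0.48264.
Apparent dip = arctan|0.48264| = 25.76° (true dip is 32.6°, so apparent ≤ true as expected).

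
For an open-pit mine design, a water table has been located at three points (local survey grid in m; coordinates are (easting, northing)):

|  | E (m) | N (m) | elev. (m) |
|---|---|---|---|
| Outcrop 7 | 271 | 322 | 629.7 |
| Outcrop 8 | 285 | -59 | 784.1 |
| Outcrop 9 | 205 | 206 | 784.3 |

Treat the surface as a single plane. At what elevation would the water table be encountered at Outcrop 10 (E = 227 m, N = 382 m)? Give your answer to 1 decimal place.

Let the plane be z = a·E + b·N + c.
Outcrop 8−Outcrop 7: 14a − 381b = 154.4;  Outcrop 9−Outcrop 7: −66a − 116b = 154.6.
Solving gives a = −1.53127, b = −0.46152.
Then c = 629.7 − a·271 − b·322 = 1193.28.
At (227, 382): z = −347.6 − 176.3 + 1193.28 = 669.4 m.

669.4 m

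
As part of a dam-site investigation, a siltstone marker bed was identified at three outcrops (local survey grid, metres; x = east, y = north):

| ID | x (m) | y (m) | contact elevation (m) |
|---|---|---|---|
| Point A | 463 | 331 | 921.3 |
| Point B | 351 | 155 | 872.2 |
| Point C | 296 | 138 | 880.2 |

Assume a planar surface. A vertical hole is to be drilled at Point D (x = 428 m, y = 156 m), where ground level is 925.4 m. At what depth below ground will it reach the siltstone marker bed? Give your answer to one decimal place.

74.9 m

Two edge vectors: Point A→Point B = (-112, -176, -49.1), Point A→Point C = (-167, -193, -41.1).
Normal n = (Point A→Point B) × (Point A→Point C) = (-2242.7, 3596.5, -7776).
So ∂z/∂x = −n_x/n_z = −0.28841 and ∂z/∂y = −n_y/n_z = 0.46251.
Intercept c from Point A: 921.3 + 133.54 − 153.09 = 901.74.
At (428, 156): z_contact = −123.44 + 72.15 + 901.74 = 850.45 m.
Depth below ground = 925.4 − 850.45 = 74.9 m.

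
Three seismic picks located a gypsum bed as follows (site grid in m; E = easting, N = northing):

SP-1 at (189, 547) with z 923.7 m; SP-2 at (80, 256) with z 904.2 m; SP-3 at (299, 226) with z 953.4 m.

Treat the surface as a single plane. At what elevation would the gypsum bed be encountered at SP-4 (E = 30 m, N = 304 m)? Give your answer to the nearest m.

Two edge vectors: SP-1→SP-2 = (-109, -291, -19.5), SP-1→SP-3 = (110, -321, 29.7).
Normal n = (SP-1→SP-2) × (SP-1→SP-3) = (-14902.2, 1092.3, 66999).
So ∂z/∂E = −n_x/n_z = 0.22242 and ∂z/∂N = −n_y/n_z = −0.01630.
Intercept c from SP-1: 923.7 − 42.04 + 8.92 = 890.58.
At (30, 304): z = 6.7 − 5.0 + 890.58 = 892.3 m.

892 m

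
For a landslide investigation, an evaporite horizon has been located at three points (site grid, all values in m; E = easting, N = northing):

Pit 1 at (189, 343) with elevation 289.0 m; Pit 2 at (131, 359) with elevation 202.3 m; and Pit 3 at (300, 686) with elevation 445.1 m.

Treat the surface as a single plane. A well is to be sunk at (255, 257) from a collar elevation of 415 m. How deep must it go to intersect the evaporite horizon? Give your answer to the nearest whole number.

Two edge vectors: Pit 1→Pit 2 = (-58, 16, -86.7), Pit 1→Pit 3 = (111, 343, 156.1).
Normal n = (Pit 1→Pit 2) × (Pit 1→Pit 3) = (32235.7, -569.9, -21670).
So ∂z/∂E = −n_x/n_z = 1.48757 and ∂z/∂N = −n_y/n_z = −0.02630.
Intercept c from Pit 1: 289 − 281.15 + 9.02 = 16.87.
At (255, 257): z_contact = 379.3 − 6.8 + 16.87 = 389.4 m.
Depth below ground = 415 − 389.4 = 26 m.

26 m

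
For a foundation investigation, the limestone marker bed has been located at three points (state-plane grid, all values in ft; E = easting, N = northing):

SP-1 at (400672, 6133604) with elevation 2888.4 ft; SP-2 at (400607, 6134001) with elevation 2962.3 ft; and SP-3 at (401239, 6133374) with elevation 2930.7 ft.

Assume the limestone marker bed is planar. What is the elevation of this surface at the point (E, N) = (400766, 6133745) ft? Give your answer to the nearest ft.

Two edge vectors: SP-1→SP-2 = (-65, 397, 73.9), SP-1→SP-3 = (567, -230, 42.3).
Normal n = (SP-1→SP-2) × (SP-1→SP-3) = (33790.1, 44650.8, -210149).
So ∂z/∂E = −n_x/n_z = 0.16079115 and ∂z/∂N = −n_y/n_z = 0.21247210.
Intercept c from SP-1: 2888.4 − 64424.51 − 1303219.74 = −1364755.85.
At (400766, 6133745): z = 64439.6 + 1303249.7 − 1364755.85 = 2933.5 ft.

2933 ft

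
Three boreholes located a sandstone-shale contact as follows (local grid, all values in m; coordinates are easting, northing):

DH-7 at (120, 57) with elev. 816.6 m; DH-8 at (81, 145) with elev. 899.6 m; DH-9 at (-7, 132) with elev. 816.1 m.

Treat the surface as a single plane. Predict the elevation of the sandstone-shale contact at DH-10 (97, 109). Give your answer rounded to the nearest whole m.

866 m

Two edge vectors: DH-7→DH-8 = (-39, 88, 83), DH-7→DH-9 = (-127, 75, -0.5).
Normal n = (DH-7→DH-8) × (DH-7→DH-9) = (-6269, -10560.5, 8251).
So ∂z/∂easting = −n_x/n_z = 0.75979 and ∂z/∂northing = −n_y/n_z = 1.27991.
Intercept c from DH-7: 816.6 − 91.17 − 72.95 = 652.47.
At (97, 109): z = 73.7 + 139.5 + 652.47 = 865.7 m.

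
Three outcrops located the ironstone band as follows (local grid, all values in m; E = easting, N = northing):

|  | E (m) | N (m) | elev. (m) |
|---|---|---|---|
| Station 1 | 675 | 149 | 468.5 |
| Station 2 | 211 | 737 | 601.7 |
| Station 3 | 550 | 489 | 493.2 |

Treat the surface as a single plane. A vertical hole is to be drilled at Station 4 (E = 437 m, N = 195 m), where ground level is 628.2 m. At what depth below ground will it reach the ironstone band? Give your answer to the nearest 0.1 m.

Let the plane be z = a·E + b·N + c.
Station 2−Station 1: −464a + 588b = 133.2;  Station 3−Station 1: −125a + 340b = 24.7.
Solving gives a = −0.36511, b = −0.06159.
Then c = 468.5 − a·675 − b·149 = 724.13.
At (437, 195): z_contact = −159.55 − 12.01 + 724.13 = 552.56 m.
Depth below ground = 628.2 − 552.56 = 75.6 m.

75.6 m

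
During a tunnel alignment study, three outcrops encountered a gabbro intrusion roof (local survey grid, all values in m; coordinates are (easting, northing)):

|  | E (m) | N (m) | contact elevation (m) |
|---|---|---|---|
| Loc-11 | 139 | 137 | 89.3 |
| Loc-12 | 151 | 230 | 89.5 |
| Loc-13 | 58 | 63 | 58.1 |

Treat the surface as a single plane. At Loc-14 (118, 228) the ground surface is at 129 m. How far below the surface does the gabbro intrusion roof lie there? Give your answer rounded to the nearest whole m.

54 m

Let the plane be z = a·E + b·N + c.
Loc-12−Loc-11: 12a + 93b = 0.2;  Loc-13−Loc-11: −81a − 74b = −31.2.
Solving gives a = 0.43443, b = −0.05391.
Then c = 89.3 − a·139 − b·137 = 36.30.
At (118, 228): z_contact = 51.3 − 12.3 + 36.30 = 75.3 m.
Depth below ground = 129 − 75.3 = 54 m.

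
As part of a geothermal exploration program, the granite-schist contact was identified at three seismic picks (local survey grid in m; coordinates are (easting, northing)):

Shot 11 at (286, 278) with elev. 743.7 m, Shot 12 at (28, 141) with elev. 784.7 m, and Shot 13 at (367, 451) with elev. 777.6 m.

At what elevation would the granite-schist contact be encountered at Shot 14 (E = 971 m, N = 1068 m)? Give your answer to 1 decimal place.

Let the plane be z = a·E + b·N + c.
Shot 12−Shot 11: −258a − 137b = 41;  Shot 13−Shot 11: 81a + 173b = 33.9.
Solving gives a = −0.349981, b = 0.359818.
Then c = 743.7 − a·286 − b·278 = 743.77.
At (971, 1068): z = −339.8 + 384.3 + 743.77 = 788.2 m.

788.2 m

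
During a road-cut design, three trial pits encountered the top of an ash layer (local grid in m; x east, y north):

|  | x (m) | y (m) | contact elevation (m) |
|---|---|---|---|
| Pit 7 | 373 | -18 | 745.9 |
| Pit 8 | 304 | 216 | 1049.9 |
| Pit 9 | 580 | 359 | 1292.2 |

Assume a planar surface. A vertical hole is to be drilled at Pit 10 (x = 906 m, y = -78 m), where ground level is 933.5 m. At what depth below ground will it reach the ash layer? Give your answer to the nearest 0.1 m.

174.0 m

Let the plane be z = a·x + b·y + c.
Pit 8−Pit 7: −69a + 234b = 304;  Pit 9−Pit 7: 207a + 377b = 546.3.
Solving gives a = 0.17765, b = 1.35153.
Then c = 745.9 − a·373 − b·-18 = 703.96.
At (906, -78): z_contact = 160.95 − 105.42 + 703.96 = 759.50 m.
Depth below ground = 933.5 − 759.50 = 174.0 m.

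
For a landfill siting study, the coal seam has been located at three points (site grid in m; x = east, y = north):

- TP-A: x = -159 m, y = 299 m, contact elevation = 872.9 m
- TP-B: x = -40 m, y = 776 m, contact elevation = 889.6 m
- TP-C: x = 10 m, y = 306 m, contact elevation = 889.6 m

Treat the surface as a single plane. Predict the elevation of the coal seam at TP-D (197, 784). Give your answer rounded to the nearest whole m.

Let the plane be z = a·x + b·y + c.
TP-B−TP-A: 119a + 477b = 16.7;  TP-C−TP-A: 169a + 7b = 16.7.
Solving gives a = 0.09838, b = 0.01047.
Then c = 872.9 − a·-159 − b·299 = 885.41.
At (197, 784): z = 19.4 + 8.2 + 885.41 = 913.0 m.

913 m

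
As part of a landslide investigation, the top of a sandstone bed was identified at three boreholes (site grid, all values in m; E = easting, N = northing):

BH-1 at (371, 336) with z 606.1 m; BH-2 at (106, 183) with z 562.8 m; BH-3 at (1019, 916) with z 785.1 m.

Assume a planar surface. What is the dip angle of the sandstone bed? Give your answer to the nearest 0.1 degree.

Two edge vectors: BH-1→BH-2 = (-265, -153, -43.3), BH-1→BH-3 = (648, 580, 179).
Normal n = (BH-1→BH-2) × (BH-1→BH-3) = (-2273, 19376.6, -54556).
So ∂z/∂E = −n_x/n_z = −0.04166 and ∂z/∂N = −n_y/n_z = 0.35517.
Gradient magnitude |∇z| = √(a² + b²) = √(0.00174 + 0.12615) = 0.35760.
True dip = arctan(0.35760) = 19.7°, dipping toward S (azimuth ≈ 173°).

19.7°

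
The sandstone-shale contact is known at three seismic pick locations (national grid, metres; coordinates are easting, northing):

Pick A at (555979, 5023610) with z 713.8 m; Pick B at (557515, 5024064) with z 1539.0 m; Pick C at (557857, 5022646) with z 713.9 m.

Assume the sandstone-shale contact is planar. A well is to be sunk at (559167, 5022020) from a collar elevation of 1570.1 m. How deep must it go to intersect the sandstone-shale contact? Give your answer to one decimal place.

825.3 m

Let the plane be z = a·easting + b·northing + c.
Pick B−Pick A: 1536a + 454b = 825.2;  Pick C−Pick A: 1878a − 964b = 0.1.
Solving gives a = 0.340947476, b = 0.664107219.
Then c = 713.8 − a·555979 − b·5023610 = −3525061.50.
At (559167, 5022020): z_contact = 190646.58 + 3335159.74 − 3525061.50 = 744.81 m.
Depth below ground = 1570.1 − 744.81 = 825.3 m.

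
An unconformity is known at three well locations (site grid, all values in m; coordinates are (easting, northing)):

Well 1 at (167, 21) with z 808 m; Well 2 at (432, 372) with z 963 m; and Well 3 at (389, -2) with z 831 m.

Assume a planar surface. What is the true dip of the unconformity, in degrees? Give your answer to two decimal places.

20.02°

Let the plane be z = a·E + b·N + c.
Well 2−Well 1: 265a + 351b = 155;  Well 3−Well 1: 222a − 23b = 23.
Solving gives a = 0.13852, b = 0.33702.
Gradient magnitude |∇z| = √(a² + b²) = √(0.01919 + 0.11358) = 0.36437.
True dip = arctan(0.36437) = 20.02°, dipping toward SSW (azimuth ≈ 202°).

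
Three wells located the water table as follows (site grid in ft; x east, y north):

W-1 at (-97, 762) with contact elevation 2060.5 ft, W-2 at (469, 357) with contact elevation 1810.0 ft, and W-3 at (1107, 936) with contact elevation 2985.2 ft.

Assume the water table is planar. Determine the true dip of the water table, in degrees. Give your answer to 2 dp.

Two edge vectors: W-1→W-2 = (566, -405, -250.5), W-1→W-3 = (1204, 174, 924.7).
Normal n = (W-1→W-2) × (W-1→W-3) = (-330916.5, -824982.2, 586104).
So ∂z/∂x = −n_x/n_z = 0.56460 and ∂z/∂y = −n_y/n_z = 1.40757.
Gradient magnitude |∇z| = √(a² + b²) = √(0.31878 + 1.98125) = 1.51658.
True dip = arctan(1.51658) = 56.60°, dipping toward SSW (azimuth ≈ 202°).

56.60°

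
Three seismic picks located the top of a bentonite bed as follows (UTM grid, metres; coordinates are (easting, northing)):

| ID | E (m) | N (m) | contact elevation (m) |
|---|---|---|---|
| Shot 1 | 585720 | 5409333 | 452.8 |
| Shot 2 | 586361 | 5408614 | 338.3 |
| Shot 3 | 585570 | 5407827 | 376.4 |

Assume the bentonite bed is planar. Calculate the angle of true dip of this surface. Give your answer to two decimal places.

Two edge vectors: Shot 1→Shot 2 = (641, -719, -114.5), Shot 1→Shot 3 = (-150, -1506, -76.4).
Normal n = (Shot 1→Shot 2) × (Shot 1→Shot 3) = (-117505.4, 66147.4, -1073196).
So ∂z/∂E = −n_x/n_z = −0.10949 and ∂z/∂N = −n_y/n_z = 0.06164.
Gradient magnitude |∇z| = √(a² + b²) = √(0.01199 + 0.00380) = 0.12565.
True dip = arctan(0.12565) = 7.16°, dipping toward ESE (azimuth ≈ 119°).

7.16°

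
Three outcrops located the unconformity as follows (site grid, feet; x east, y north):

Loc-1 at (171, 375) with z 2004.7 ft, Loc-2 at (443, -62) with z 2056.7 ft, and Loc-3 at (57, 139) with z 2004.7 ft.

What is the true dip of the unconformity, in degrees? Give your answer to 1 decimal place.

Let the plane be z = a·x + b·y + c.
Loc-2−Loc-1: 272a − 437b = 52;  Loc-3−Loc-1: −114a − 236b = 0.
Solving gives a = 0.10764, b = −0.05200.
Gradient magnitude |∇z| = √(a² + b²) = √(0.01159 + 0.00270) = 0.11954.
True dip = arctan(0.11954) = 6.8°, dipping toward WNW (azimuth ≈ 296°).

6.8°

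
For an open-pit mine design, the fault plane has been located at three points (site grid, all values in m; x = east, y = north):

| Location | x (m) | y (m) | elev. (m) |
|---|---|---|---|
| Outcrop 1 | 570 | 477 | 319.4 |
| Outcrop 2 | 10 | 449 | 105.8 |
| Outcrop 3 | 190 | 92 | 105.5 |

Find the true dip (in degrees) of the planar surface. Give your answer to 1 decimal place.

Two edge vectors: Outcrop 1→Outcrop 2 = (-560, -28, -213.6), Outcrop 1→Outcrop 3 = (-380, -385, -213.9).
Normal n = (Outcrop 1→Outcrop 2) × (Outcrop 1→Outcrop 3) = (-76246.8, -38616, 204960).
So ∂z/∂x = −n_x/n_z = 0.37201 and ∂z/∂y = −n_y/n_z = 0.18841.
Gradient magnitude |∇z| = √(a² + b²) = √(0.13839 + 0.03550) = 0.41700.
True dip = arctan(0.41700) = 22.6°, dipping toward WSW (azimuth ≈ 243°).

22.6°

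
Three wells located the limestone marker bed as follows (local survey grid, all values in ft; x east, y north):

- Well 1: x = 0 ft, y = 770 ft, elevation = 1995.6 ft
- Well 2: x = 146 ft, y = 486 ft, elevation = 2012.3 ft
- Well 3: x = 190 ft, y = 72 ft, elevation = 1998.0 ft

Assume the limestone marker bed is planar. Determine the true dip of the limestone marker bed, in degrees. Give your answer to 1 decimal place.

13.3°

Let the plane be z = a·x + b·y + c.
Well 2−Well 1: 146a − 284b = 16.7;  Well 3−Well 1: 190a − 698b = 2.4.
Solving gives a = 0.22889, b = 0.05887.
Gradient magnitude |∇z| = √(a² + b²) = √(0.05239 + 0.00347) = 0.23634.
True dip = arctan(0.23634) = 13.3°, dipping toward WSW (azimuth ≈ 256°).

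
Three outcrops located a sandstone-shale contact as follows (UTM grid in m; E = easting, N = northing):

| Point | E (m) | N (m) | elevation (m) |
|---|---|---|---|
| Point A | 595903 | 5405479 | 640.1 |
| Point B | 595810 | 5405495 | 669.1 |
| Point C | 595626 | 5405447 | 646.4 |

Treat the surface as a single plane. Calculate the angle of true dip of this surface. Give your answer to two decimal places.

45.42°

Two edge vectors: Point A→Point B = (-93, 16, 29), Point A→Point C = (-277, -32, 6.3).
Normal n = (Point A→Point B) × (Point A→Point C) = (1028.8, -7447.1, 7408).
So ∂z/∂E = −n_x/n_z = −0.13888 and ∂z/∂N = −n_y/n_z = 1.00528.
Gradient magnitude |∇z| = √(a² + b²) = √(0.01929 + 1.01058) = 1.01483.
True dip = arctan(1.01483) = 45.42°, dipping toward S (azimuth ≈ 172°).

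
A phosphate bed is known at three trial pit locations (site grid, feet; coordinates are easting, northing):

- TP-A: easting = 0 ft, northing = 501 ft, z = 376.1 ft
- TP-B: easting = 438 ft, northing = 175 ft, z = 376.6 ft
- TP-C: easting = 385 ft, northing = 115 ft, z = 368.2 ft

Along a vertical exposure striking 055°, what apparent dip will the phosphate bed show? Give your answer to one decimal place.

5.7°

Two edge vectors: TP-A→TP-B = (438, -326, 0.5), TP-A→TP-C = (385, -386, -7.9).
Normal n = (TP-A→TP-B) × (TP-A→TP-C) = (2768.4, 3652.7, -43558).
So ∂z/∂easting = −n_x/n_z = 0.06356 and ∂z/∂northing = −n_y/n_z = 0.08386.
Unit vector along 055° is (sin 55°, cos 55°) = (0.8192, 0.5736).
Slope in that direction = a·(0.8192) + b·(0.5736) = 0.10016.
Apparent dip = arctan|0.10016| = 5.7° (true dip is 6.0°, so apparent ≤ true as expected).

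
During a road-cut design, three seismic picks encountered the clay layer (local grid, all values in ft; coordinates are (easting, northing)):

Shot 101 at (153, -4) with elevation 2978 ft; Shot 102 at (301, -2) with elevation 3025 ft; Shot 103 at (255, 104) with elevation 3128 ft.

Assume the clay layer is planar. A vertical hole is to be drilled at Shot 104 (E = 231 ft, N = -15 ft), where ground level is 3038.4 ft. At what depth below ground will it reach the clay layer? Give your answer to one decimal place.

Two edge vectors: Shot 101→Shot 102 = (148, 2, 47), Shot 101→Shot 103 = (102, 108, 150).
Normal n = (Shot 101→Shot 102) × (Shot 101→Shot 103) = (-4776, -17406, 15780).
So ∂z/∂E = −n_x/n_z = 0.30266 and ∂z/∂N = −n_y/n_z = 1.10304.
Intercept c from Shot 101: 2978 − 46.31 + 4.41 = 2936.10.
At (231, -15): z_contact = 69.91 − 16.55 + 2936.10 = 2989.47 ft.
Depth below ground = 3038.4 − 2989.47 = 48.9 ft.

48.9 ft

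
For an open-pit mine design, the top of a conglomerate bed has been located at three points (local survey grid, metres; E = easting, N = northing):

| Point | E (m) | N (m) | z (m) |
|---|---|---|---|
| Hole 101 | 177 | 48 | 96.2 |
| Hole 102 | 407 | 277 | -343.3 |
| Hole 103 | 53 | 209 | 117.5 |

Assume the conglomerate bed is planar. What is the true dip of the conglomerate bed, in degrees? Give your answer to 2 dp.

54.12°

Two edge vectors: Hole 101→Hole 102 = (230, 229, -439.5), Hole 101→Hole 103 = (-124, 161, 21.3).
Normal n = (Hole 101→Hole 102) × (Hole 101→Hole 103) = (75637.2, 49599, 65426).
So ∂z/∂E = −n_x/n_z = −1.15607 and ∂z/∂N = −n_y/n_z = −0.75809.
Gradient magnitude |∇z| = √(a² + b²) = √(1.33650 + 0.57471) = 1.38246.
True dip = arctan(1.38246) = 54.12°, dipping toward ENE (azimuth ≈ 057°).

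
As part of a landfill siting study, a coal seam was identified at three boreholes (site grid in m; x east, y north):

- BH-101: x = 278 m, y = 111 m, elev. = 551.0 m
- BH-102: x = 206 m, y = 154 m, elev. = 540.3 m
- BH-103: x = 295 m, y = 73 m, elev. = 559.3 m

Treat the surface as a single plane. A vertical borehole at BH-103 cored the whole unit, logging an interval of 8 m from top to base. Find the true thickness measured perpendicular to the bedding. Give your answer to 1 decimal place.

7.8 m

Two edge vectors: BH-101→BH-102 = (-72, 43, -10.7), BH-101→BH-103 = (17, -38, 8.3).
Normal n = (BH-101→BH-102) × (BH-101→BH-103) = (-49.7, 415.7, 2005).
So ∂z/∂x = −n_x/n_z = 0.02479 and ∂z/∂y = −n_y/n_z = −0.20733.
|∇z| = √(a²+b²) = 0.20881, so dip δ = arctan(0.20881) = 11.79°.
True thickness = vertical thickness × cos δ = 8 × cos 11.79° = 7.8 m.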